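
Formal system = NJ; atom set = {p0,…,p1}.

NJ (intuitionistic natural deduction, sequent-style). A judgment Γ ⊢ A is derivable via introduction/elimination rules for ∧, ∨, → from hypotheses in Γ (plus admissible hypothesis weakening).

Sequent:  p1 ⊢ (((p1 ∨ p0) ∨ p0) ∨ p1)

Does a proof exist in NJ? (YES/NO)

Proof tree:
[∨I₁] p1 ⊢ (((p1 ∨ p0) ∨ p0) ∨ p1)
  [∨I₁] p1 ⊢ ((p1 ∨ p0) ∨ p0)
    [∨I₁] p1 ⊢ (p1 ∨ p0)
      [Ax] p1 ⊢ p1

Result: YES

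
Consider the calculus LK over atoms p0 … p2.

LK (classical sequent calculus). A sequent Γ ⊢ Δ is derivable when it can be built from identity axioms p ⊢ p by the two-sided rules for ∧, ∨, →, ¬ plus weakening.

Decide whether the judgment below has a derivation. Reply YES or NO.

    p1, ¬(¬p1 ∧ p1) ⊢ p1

Proof tree:
[¬L] p1, ¬(¬p1 ∧ p1) ⊢ p1
  [∧R] p1 ⊢ p1, (¬p1 ∧ p1)
    [¬R]  ⊢ p1, ¬p1
      [Ax] p1 ⊢ p1
    [Ax] p1 ⊢ p1

Result: YES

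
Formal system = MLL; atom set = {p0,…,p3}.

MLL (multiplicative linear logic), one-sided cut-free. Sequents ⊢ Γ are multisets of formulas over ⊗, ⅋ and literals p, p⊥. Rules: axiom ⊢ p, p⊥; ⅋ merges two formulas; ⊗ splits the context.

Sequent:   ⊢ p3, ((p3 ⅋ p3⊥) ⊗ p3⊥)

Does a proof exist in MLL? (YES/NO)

Proof tree:
[⊗]  ⊢ p3, ((p3 ⅋ p3⊥) ⊗ p3⊥)
  [⅋]  ⊢ (p3 ⅋ p3⊥)
    [Ax]  ⊢ p3, p3⊥
  [Ax]  ⊢ p3, p3⊥

Result: YES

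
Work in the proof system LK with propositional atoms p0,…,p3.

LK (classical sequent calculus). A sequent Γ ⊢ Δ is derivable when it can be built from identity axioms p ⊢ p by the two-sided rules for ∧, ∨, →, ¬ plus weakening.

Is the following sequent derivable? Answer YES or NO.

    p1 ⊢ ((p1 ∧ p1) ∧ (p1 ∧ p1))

Derivation (root first):
[∧R] p1 ⊢ ((p1 ∧ p1) ∧ (p1 ∧ p1))
  [∧R] p1 ⊢ (p1 ∧ p1)
    [Ax] p1 ⊢ p1
    [Ax] p1 ⊢ p1
  [∧R] p1 ⊢ (p1 ∧ p1)
    [Ax] p1 ⊢ p1
    [Ax] p1 ⊢ p1

Result: YES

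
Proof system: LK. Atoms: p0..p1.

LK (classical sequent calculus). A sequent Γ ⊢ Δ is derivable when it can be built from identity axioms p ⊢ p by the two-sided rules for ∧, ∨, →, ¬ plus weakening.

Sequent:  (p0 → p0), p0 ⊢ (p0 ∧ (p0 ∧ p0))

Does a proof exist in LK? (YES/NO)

Derivation trace:
[∧R] (p0 → p0), p0 ⊢ (p0 ∧ (p0 ∧ p0))
  [→L] p0, (p0 → p0) ⊢ p0
    [Ax] p0 ⊢ p0
    [Ax] p0 ⊢ p0
  [∧R] (p0 → p0), p0 ⊢ (p0 ∧ p0)
    [→L] p0, (p0 → p0) ⊢ p0
      [Ax] p0 ⊢ p0
      [Ax] p0 ⊢ p0
    [→L] p0, (p0 → p0) ⊢ p0
      [Ax] p0 ⊢ p0
      [Ax] p0 ⊢ p0

Result: YES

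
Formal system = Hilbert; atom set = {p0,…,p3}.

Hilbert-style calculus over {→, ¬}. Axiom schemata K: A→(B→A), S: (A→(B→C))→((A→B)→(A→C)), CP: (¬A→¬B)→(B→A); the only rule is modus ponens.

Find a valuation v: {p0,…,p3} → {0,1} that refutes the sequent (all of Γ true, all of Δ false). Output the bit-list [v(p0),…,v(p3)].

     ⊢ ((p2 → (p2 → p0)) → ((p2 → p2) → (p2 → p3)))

Truth-table refutation:
  v=0000: Γ:[] Δ:[((p2 → (p2 → p0)) → ((p2 → p2) → (p2 → p3)))=T] refutes=False
  v=0001: Γ:[] Δ:[((p2 → (p2 → p0)) → ((p2 → p2) → (p2 → p3)))=T] refutes=False
  v=0010: Γ:[] Δ:[((p2 → (p2 → p0)) → ((p2 → p2) → (p2 → p3)))=T] refutes=False
  v=0011: Γ:[] Δ:[((p2 → (p2 → p0)) → ((p2 → p2) → (p2 → p3)))=T] refutes=False
  v=0100: Γ:[] Δ:[((p2 → (p2 → p0)) → ((p2 → p2) → (p2 → p3)))=T] refutes=False
  v=0101: Γ:[] Δ:[((p2 → (p2 → p0)) → ((p2 → p2) → (p2 → p3)))=T] refutes=False
  v=0110: Γ:[] Δ:[((p2 → (p2 → p0)) → ((p2 → p2) → (p2 → p3)))=T] refutes=False
  v=0111: Γ:[] Δ:[((p2 → (p2 → p0)) → ((p2 → p2) → (p2 → p3)))=T] refutes=False
  v=1000: Γ:[] Δ:[((p2 → (p2 → p0)) → ((p2 → p2) → (p2 → p3)))=T] refutes=False
  v=1001: Γ:[] Δ:[((p2 → (p2 → p0)) → ((p2 → p2) → (p2 → p3)))=T] refutes=False
  v=1010: Γ:[] Δ:[((p2 → (p2 → p0)) → ((p2 → p2) → (p2 → p3)))=F] refutes=True  ← countermodel

Result: [1, 0, 1, 0]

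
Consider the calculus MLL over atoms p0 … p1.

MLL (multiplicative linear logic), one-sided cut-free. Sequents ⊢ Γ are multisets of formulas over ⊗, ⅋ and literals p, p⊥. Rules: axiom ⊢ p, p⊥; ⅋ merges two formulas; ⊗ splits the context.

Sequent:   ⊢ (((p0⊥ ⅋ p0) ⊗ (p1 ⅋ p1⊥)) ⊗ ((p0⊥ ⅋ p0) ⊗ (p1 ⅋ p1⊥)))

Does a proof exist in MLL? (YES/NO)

Derivation trace:
[⊗]  ⊢ (((p0⊥ ⅋ p0) ⊗ (p1 ⅋ p1⊥)) ⊗ ((p0⊥ ⅋ p0) ⊗ (p1 ⅋ p1⊥)))
  [⊗]  ⊢ ((p0⊥ ⅋ p0) ⊗ (p1 ⅋ p1⊥))
    [⅋]  ⊢ (p0⊥ ⅋ p0)
      [Ax]  ⊢ p0, p0⊥
    [⅋]  ⊢ (p1 ⅋ p1⊥)
      [Ax]  ⊢ p1, p1⊥
  [⊗]  ⊢ ((p0⊥ ⅋ p0) ⊗ (p1 ⅋ p1⊥))
    [⅋]  ⊢ (p0⊥ ⅋ p0)
      [Ax]  ⊢ p0, p0⊥
    [⅋]  ⊢ (p1 ⅋ p1⊥)
      [Ax]  ⊢ p1, p1⊥

Result: YES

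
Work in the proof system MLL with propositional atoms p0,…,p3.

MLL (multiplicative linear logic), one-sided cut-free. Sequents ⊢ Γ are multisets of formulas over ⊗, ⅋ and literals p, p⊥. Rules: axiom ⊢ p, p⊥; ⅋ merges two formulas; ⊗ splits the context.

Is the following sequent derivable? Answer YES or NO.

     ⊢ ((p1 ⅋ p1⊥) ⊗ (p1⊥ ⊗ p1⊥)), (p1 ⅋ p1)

Derivation trace:
[⅋]  ⊢ ((p1 ⅋ p1⊥) ⊗ (p1⊥ ⊗ p1⊥)), (p1 ⅋ p1)
  [⊗]  ⊢ p1, p1, ((p1 ⅋ p1⊥) ⊗ (p1⊥ ⊗ p1⊥))
    [⅋]  ⊢ (p1 ⅋ p1⊥)
      [Ax]  ⊢ p1, p1⊥
    [⊗]  ⊢ p1, p1, (p1⊥ ⊗ p1⊥)
      [Ax]  ⊢ p1, p1⊥
      [Ax]  ⊢ p1, p1⊥

Result: YES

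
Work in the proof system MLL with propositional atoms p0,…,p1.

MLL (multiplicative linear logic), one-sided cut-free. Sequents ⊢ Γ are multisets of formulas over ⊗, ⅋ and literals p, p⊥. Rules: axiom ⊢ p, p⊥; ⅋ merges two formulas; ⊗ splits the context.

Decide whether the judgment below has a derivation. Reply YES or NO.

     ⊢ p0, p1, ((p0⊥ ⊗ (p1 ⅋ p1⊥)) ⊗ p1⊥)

Proof tree:
[⊗]  ⊢ p0, p1, ((p0⊥ ⊗ (p1 ⅋ p1⊥)) ⊗ p1⊥)
  [⊗]  ⊢ p0, (p0⊥ ⊗ (p1 ⅋ p1⊥))
    [Ax]  ⊢ p0, p0⊥
    [⅋]  ⊢ (p1 ⅋ p1⊥)
      [Ax]  ⊢ p1, p1⊥
  [Ax]  ⊢ p1, p1⊥

Result: YES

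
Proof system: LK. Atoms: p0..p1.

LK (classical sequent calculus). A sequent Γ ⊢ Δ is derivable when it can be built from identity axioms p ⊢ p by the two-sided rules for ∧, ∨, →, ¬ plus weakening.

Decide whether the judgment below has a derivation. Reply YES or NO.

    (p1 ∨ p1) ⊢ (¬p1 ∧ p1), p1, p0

Derivation trace:
[∨L] (p1 ∨ p1) ⊢ (¬p1 ∧ p1), p1, p0
  [Ax] p1 ⊢ p1
  [WR] p1 ⊢ p1, (¬p1 ∧ p1), p0
    [∧R] p1 ⊢ p1, (¬p1 ∧ p1)
      [¬R]  ⊢ p1, ¬p1
        [Ax] p1 ⊢ p1
      [Ax] p1 ⊢ p1

Result: YES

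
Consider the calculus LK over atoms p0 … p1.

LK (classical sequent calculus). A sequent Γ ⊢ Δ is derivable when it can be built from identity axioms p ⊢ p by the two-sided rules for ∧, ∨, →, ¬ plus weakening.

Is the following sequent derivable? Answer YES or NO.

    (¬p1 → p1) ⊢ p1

Derivation (root first):
[→L] (¬p1 → p1) ⊢ p1
  [¬R]  ⊢ p1, ¬p1
    [Ax] p1 ⊢ p1
  [Ax] p1 ⊢ p1

Result: YES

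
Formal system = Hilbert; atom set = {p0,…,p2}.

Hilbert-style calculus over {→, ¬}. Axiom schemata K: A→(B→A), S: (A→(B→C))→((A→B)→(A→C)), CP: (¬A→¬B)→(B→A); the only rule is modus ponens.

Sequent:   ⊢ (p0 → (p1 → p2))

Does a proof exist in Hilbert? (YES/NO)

Search for a countermodel by truth-table:
  v=000: Γ:[] Δ:[(p0 → (p1 → p2))=T] refutes=False
  v=001: Γ:[] Δ:[(p0 → (p1 → p2))=T] refutes=False
  v=010: Γ:[] Δ:[(p0 → (p1 → p2))=T] refutes=False
  v=011: Γ:[] Δ:[(p0 → (p1 → p2))=T] refutes=False
  v=100: Γ:[] Δ:[(p0 → (p1 → p2))=T] refutes=False
  v=101: Γ:[] Δ:[(p0 → (p1 → p2))=T] refutes=False
  v=110: Γ:[] Δ:[(p0 → (p1 → p2))=F] refutes=True  ← countermodel

Result: NO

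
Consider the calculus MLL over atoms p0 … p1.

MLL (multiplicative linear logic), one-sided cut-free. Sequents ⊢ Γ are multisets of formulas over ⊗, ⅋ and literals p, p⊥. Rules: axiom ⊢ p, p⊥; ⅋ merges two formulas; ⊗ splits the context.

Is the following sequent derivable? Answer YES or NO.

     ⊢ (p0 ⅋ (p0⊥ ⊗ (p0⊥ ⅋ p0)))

Derivation trace:
[⅋]  ⊢ (p0 ⅋ (p0⊥ ⊗ (p0⊥ ⅋ p0)))
  [⊗]  ⊢ p0, (p0⊥ ⊗ (p0⊥ ⅋ p0))
    [Ax]  ⊢ p0, p0⊥
    [⅋]  ⊢ (p0⊥ ⅋ p0)
      [Ax]  ⊢ p0, p0⊥

Result: YES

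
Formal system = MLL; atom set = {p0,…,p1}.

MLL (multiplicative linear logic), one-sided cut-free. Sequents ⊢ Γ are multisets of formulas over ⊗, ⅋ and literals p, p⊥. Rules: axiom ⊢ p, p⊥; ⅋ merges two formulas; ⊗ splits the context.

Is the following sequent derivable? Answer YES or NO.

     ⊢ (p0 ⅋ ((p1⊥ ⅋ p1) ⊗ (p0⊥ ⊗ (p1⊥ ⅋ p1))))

Derivation (root first):
[⅋]  ⊢ (p0 ⅋ ((p1⊥ ⅋ p1) ⊗ (p0⊥ ⊗ (p1⊥ ⅋ p1))))
  [⊗]  ⊢ p0, ((p1⊥ ⅋ p1) ⊗ (p0⊥ ⊗ (p1⊥ ⅋ p1)))
    [⅋]  ⊢ (p1⊥ ⅋ p1)
      [Ax]  ⊢ p1, p1⊥
    [⊗]  ⊢ p0, (p0⊥ ⊗ (p1⊥ ⅋ p1))
      [Ax]  ⊢ p0, p0⊥
      [⅋]  ⊢ (p1⊥ ⅋ p1)
        [Ax]  ⊢ p1, p1⊥

Result: YES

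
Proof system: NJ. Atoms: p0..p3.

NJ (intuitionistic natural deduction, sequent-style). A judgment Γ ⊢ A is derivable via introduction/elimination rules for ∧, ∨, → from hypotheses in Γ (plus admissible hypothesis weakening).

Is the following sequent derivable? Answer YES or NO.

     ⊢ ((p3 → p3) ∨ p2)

Derivation trace:
[∨I₁]  ⊢ ((p3 → p3) ∨ p2)
  [→I]  ⊢ (p3 → p3)
    [Ax] p3 ⊢ p3

Result: YES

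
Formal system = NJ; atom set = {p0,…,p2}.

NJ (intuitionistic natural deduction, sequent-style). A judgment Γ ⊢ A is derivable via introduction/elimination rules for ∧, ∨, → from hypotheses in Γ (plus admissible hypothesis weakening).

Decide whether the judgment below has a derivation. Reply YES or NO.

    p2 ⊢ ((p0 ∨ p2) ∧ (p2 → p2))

Proof tree:
[∧I] p2 ⊢ ((p0 ∨ p2) ∧ (p2 → p2))
  [∨I₂] p2 ⊢ (p0 ∨ p2)
    [Ax] p2 ⊢ p2
  [→I]  ⊢ (p2 → p2)
    [Ax] p2 ⊢ p2

Result: YES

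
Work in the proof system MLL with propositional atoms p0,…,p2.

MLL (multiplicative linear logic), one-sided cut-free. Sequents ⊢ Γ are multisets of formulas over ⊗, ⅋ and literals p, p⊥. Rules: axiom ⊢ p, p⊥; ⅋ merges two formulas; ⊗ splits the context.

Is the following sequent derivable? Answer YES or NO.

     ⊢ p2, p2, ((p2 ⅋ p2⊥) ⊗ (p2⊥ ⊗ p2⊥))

Derivation (root first):
[⊗]  ⊢ p2, p2, ((p2 ⅋ p2⊥) ⊗ (p2⊥ ⊗ p2⊥))
  [⅋]  ⊢ (p2 ⅋ p2⊥)
    [Ax]  ⊢ p2, p2⊥
  [⊗]  ⊢ p2, p2, (p2⊥ ⊗ p2⊥)
    [Ax]  ⊢ p2, p2⊥
    [Ax]  ⊢ p2, p2⊥

Result: YES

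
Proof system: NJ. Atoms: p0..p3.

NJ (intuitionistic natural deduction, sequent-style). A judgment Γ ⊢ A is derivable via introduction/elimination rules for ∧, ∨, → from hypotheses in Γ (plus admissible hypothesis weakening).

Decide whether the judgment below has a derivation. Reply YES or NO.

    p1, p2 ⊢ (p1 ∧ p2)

Proof tree:
[→E] p1, p2 ⊢ (p1 ∧ p2)
  [→I] p1 ⊢ (p2 → (p1 ∧ p2))
    [∧I] p1, p2 ⊢ (p1 ∧ p2)
      [Ax] p1 ⊢ p1
      [Ax] p2 ⊢ p2
  [Ax] p2 ⊢ p2

Result: YES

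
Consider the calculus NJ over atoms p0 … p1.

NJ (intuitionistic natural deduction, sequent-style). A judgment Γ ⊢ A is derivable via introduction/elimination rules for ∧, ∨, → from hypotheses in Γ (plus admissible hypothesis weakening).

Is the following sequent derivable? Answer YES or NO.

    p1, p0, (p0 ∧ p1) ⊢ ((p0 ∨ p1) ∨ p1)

Proof tree:
[∨I₁] p1, p0, (p0 ∧ p1) ⊢ ((p0 ∨ p1) ∨ p1)
  [Wk] p1, p0, (p0 ∧ p1) ⊢ (p0 ∨ p1)
    [∨I₂] p1, p0 ⊢ (p0 ∨ p1)
      [Wk] p1, p0 ⊢ p1
        [Ax] p1 ⊢ p1

Result: YES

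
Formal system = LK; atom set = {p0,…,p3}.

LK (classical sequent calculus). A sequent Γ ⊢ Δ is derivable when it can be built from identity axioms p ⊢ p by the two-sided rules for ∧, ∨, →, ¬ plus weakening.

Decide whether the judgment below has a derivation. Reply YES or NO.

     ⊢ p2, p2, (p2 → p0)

Proof tree:
[→R]  ⊢ p2, p2, (p2 → p0)
  [WR] p2 ⊢ p2, p0, p2
    [WR] p2 ⊢ p2, p0
      [Ax] p2 ⊢ p2

Result: YES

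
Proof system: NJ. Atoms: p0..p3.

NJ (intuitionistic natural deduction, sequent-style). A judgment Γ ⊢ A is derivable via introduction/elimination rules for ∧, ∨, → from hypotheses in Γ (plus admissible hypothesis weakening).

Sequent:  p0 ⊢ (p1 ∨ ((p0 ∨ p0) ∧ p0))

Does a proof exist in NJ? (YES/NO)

Derivation (root first):
[∨I₂] p0 ⊢ (p1 ∨ ((p0 ∨ p0) ∧ p0))
  [∧I] p0 ⊢ ((p0 ∨ p0) ∧ p0)
    [∨I₂] p0 ⊢ (p0 ∨ p0)
      [Ax] p0 ⊢ p0
    [Ax] p0 ⊢ p0

Result: YES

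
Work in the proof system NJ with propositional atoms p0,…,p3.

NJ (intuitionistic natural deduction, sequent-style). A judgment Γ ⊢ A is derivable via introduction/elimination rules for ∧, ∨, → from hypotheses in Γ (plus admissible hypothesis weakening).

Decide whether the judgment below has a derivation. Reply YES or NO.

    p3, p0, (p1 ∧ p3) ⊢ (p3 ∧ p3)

Proof tree:
[Wk] p3, p0, (p1 ∧ p3) ⊢ (p3 ∧ p3)
  [Wk] p3, p0 ⊢ (p3 ∧ p3)
    [∧I] p3 ⊢ (p3 ∧ p3)
      [Ax] p3 ⊢ p3
      [Ax] p3 ⊢ p3

Result: YES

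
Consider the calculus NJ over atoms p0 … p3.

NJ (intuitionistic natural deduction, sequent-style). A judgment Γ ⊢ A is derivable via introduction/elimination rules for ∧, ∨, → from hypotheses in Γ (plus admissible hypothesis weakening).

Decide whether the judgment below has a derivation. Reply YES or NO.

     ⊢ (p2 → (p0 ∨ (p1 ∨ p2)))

Proof tree:
[→I]  ⊢ (p2 → (p0 ∨ (p1 ∨ p2)))
  [∨I₂] p2 ⊢ (p0 ∨ (p1 ∨ p2))
    [∨I₂] p2 ⊢ (p1 ∨ p2)
      [Ax] p2 ⊢ p2

Result: YES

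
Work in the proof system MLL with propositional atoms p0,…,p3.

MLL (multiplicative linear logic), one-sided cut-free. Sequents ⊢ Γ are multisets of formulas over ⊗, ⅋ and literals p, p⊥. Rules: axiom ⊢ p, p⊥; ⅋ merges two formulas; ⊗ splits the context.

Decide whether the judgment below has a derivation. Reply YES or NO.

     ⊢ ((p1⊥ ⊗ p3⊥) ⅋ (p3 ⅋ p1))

Proof tree:
[⅋]  ⊢ ((p1⊥ ⊗ p3⊥) ⅋ (p3 ⅋ p1))
  [⅋]  ⊢ (p1⊥ ⊗ p3⊥), (p3 ⅋ p1)
    [⊗]  ⊢ p1, p3, (p1⊥ ⊗ p3⊥)
      [Ax]  ⊢ p1, p1⊥
      [Ax]  ⊢ p3, p3⊥

Result: YES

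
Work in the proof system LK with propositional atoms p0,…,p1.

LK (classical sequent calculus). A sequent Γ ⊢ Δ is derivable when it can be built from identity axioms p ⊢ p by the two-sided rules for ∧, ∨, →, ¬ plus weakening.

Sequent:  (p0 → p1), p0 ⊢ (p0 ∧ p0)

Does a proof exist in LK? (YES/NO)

Derivation trace:
[∧R] (p0 → p1), p0 ⊢ (p0 ∧ p0)
  [Ax] p0 ⊢ p0
  [→L] p0, (p0 → p1) ⊢ p0
    [Ax] p0 ⊢ p0
    [WL] p0, p1 ⊢ p0
      [Ax] p0 ⊢ p0

Result: YES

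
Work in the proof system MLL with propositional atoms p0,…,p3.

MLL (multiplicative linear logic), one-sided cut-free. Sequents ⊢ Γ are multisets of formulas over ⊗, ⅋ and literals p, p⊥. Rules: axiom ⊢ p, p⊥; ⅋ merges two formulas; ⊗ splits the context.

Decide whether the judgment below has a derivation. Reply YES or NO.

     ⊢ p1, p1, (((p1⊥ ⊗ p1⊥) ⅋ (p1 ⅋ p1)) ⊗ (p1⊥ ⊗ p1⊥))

Proof tree:
[⊗]  ⊢ p1, p1, (((p1⊥ ⊗ p1⊥) ⅋ (p1 ⅋ p1)) ⊗ (p1⊥ ⊗ p1⊥))
  [⅋]  ⊢ ((p1⊥ ⊗ p1⊥) ⅋ (p1 ⅋ p1))
    [⅋]  ⊢ (p1⊥ ⊗ p1⊥), (p1 ⅋ p1)
      [⊗]  ⊢ p1, p1, (p1⊥ ⊗ p1⊥)
        [Ax]  ⊢ p1, p1⊥
        [Ax]  ⊢ p1, p1⊥
  [⊗]  ⊢ p1, p1, (p1⊥ ⊗ p1⊥)
    [Ax]  ⊢ p1, p1⊥
    [Ax]  ⊢ p1, p1⊥

Result: YES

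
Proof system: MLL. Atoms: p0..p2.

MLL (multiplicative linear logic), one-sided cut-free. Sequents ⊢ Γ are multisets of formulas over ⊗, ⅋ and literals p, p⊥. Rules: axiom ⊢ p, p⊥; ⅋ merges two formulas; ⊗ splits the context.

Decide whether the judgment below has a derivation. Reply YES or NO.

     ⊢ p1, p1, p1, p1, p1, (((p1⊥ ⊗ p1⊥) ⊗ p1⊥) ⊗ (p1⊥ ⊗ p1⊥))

Proof tree:
[⊗]  ⊢ p1, p1, p1, p1, p1, (((p1⊥ ⊗ p1⊥) ⊗ p1⊥) ⊗ (p1⊥ ⊗ p1⊥))
  [⊗]  ⊢ p1, p1, p1, ((p1⊥ ⊗ p1⊥) ⊗ p1⊥)
    [⊗]  ⊢ p1, p1, (p1⊥ ⊗ p1⊥)
      [Ax]  ⊢ p1, p1⊥
      [Ax]  ⊢ p1, p1⊥
    [Ax]  ⊢ p1, p1⊥
  [⊗]  ⊢ p1, p1, (p1⊥ ⊗ p1⊥)
    [Ax]  ⊢ p1, p1⊥
    [Ax]  ⊢ p1, p1⊥

Result: YES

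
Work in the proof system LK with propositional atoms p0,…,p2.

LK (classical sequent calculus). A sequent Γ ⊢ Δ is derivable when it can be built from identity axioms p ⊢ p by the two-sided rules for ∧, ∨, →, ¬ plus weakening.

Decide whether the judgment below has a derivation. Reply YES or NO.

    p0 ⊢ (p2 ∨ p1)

Truth-table refutation:
  v=000: Γ:[p0=F] Δ:[(p2 ∨ p1)=F] refutes=False
  v=001: Γ:[p0=F] Δ:[(p2 ∨ p1)=T] refutes=False
  v=010: Γ:[p0=F] Δ:[(p2 ∨ p1)=T] refutes=False
  v=011: Γ:[p0=F] Δ:[(p2 ∨ p1)=T] refutes=False
  v=100: Γ:[p0=T] Δ:[(p2 ∨ p1)=F] refutes=True  ← countermodel

Result: NO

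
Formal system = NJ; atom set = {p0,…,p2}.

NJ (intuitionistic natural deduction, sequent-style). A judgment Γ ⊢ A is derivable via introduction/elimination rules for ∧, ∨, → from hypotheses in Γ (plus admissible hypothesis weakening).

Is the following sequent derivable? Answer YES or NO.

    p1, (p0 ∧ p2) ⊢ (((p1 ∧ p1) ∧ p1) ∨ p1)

Proof tree:
[∨I₁] p1, (p0 ∧ p2) ⊢ (((p1 ∧ p1) ∧ p1) ∨ p1)
  [∧I] p1, (p0 ∧ p2) ⊢ ((p1 ∧ p1) ∧ p1)
    [Wk] p1, (p0 ∧ p2) ⊢ (p1 ∧ p1)
      [∧I] p1 ⊢ (p1 ∧ p1)
        [Ax] p1 ⊢ p1
        [Ax] p1 ⊢ p1
    [Ax] p1 ⊢ p1

Result: YES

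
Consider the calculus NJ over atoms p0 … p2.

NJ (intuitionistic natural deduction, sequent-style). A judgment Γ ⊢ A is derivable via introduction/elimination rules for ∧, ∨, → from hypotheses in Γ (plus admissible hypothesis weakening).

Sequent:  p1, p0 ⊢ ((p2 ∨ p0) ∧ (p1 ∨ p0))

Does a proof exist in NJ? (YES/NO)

Derivation (root first):
[∧I] p1, p0 ⊢ ((p2 ∨ p0) ∧ (p1 ∨ p0))
  [∨I₂] p0 ⊢ (p2 ∨ p0)
    [Ax] p0 ⊢ p0
  [∨I₁] p1 ⊢ (p1 ∨ p0)
    [Ax] p1 ⊢ p1

Result: YES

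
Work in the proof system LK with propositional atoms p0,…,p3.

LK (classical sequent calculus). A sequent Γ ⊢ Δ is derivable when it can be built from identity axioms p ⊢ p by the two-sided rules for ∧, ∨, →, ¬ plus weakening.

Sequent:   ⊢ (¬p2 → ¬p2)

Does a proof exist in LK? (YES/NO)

Derivation trace:
[→R]  ⊢ (¬p2 → ¬p2)
  [¬R] ¬p2 ⊢ ¬p2
    [¬L] p2, ¬p2 ⊢ 
      [Ax] p2 ⊢ p2

Result: YES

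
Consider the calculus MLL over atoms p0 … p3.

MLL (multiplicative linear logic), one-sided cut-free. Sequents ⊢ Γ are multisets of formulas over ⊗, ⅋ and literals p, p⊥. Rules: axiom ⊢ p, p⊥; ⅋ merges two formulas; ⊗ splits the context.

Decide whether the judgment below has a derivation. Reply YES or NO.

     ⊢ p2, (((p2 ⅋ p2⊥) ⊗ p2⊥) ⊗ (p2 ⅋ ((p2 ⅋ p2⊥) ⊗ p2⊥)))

Derivation (root first):
[⊗]  ⊢ p2, (((p2 ⅋ p2⊥) ⊗ p2⊥) ⊗ (p2 ⅋ ((p2 ⅋ p2⊥) ⊗ p2⊥)))
  [⊗]  ⊢ p2, ((p2 ⅋ p2⊥) ⊗ p2⊥)
    [⅋]  ⊢ (p2 ⅋ p2⊥)
      [Ax]  ⊢ p2, p2⊥
    [Ax]  ⊢ p2, p2⊥
  [⅋]  ⊢ (p2 ⅋ ((p2 ⅋ p2⊥) ⊗ p2⊥))
    [⊗]  ⊢ p2, ((p2 ⅋ p2⊥) ⊗ p2⊥)
      [⅋]  ⊢ (p2 ⅋ p2⊥)
        [Ax]  ⊢ p2, p2⊥
      [Ax]  ⊢ p2, p2⊥

Result: YES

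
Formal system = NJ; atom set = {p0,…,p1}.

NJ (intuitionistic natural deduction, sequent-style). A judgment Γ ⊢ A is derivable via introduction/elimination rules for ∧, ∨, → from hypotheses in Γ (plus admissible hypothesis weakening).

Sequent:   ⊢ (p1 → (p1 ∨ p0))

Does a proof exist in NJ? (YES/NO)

Derivation trace:
[→I]  ⊢ (p1 → (p1 ∨ p0))
  [∨I₁] p1 ⊢ (p1 ∨ p0)
    [Ax] p1 ⊢ p1

Result: YES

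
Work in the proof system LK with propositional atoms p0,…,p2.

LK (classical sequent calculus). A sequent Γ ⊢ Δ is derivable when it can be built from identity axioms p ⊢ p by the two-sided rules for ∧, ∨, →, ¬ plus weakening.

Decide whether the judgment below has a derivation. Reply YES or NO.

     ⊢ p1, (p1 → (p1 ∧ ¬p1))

Proof tree:
[→R]  ⊢ p1, (p1 → (p1 ∧ ¬p1))
  [∧R] p1 ⊢ p1, (p1 ∧ ¬p1)
    [Ax] p1 ⊢ p1
    [¬R]  ⊢ p1, ¬p1
      [Ax] p1 ⊢ p1

Result: YES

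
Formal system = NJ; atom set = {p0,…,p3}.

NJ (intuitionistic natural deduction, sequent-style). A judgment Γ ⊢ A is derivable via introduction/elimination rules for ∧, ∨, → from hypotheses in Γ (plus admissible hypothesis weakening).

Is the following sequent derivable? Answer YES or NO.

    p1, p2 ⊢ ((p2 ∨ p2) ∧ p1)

Derivation trace:
[∧I] p1, p2 ⊢ ((p2 ∨ p2) ∧ p1)
  [∨I₂] p2 ⊢ (p2 ∨ p2)
    [Ax] p2 ⊢ p2
  [Ax] p1 ⊢ p1

Result: YES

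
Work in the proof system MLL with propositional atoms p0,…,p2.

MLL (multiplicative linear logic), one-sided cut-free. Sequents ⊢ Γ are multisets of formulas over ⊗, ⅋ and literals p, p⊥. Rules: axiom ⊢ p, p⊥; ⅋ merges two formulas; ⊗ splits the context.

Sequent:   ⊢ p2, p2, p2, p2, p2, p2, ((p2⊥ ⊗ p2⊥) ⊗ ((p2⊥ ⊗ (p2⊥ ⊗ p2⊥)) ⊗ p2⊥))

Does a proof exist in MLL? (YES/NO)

Derivation trace:
[⊗]  ⊢ p2, p2, p2, p2, p2, p2, ((p2⊥ ⊗ p2⊥) ⊗ ((p2⊥ ⊗ (p2⊥ ⊗ p2⊥)) ⊗ p2⊥))
  [⊗]  ⊢ p2, p2, (p2⊥ ⊗ p2⊥)
    [Ax]  ⊢ p2, p2⊥
    [Ax]  ⊢ p2, p2⊥
  [⊗]  ⊢ p2, p2, p2, p2, ((p2⊥ ⊗ (p2⊥ ⊗ p2⊥)) ⊗ p2⊥)
    [⊗]  ⊢ p2, p2, p2, (p2⊥ ⊗ (p2⊥ ⊗ p2⊥))
      [Ax]  ⊢ p2, p2⊥
      [⊗]  ⊢ p2, p2, (p2⊥ ⊗ p2⊥)
        [Ax]  ⊢ p2, p2⊥
        [Ax]  ⊢ p2, p2⊥
    [Ax]  ⊢ p2, p2⊥

Result: YES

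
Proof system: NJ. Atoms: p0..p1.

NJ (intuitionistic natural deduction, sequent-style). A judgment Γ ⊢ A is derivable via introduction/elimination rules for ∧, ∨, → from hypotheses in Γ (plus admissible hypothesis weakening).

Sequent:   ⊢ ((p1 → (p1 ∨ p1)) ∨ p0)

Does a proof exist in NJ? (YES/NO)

Derivation trace:
[∨I₁]  ⊢ ((p1 → (p1 ∨ p1)) ∨ p0)
  [→I]  ⊢ (p1 → (p1 ∨ p1))
    [∨I₁] p1 ⊢ (p1 ∨ p1)
      [Ax] p1 ⊢ p1

Result: YES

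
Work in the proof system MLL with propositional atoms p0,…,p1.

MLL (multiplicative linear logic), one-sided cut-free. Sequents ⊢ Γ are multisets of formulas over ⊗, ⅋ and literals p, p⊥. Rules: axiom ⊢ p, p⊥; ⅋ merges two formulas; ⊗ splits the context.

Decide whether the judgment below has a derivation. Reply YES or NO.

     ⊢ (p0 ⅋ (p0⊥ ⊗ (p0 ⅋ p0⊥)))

Proof tree:
[⅋]  ⊢ (p0 ⅋ (p0⊥ ⊗ (p0 ⅋ p0⊥)))
  [⊗]  ⊢ p0, (p0⊥ ⊗ (p0 ⅋ p0⊥))
    [Ax]  ⊢ p0, p0⊥
    [⅋]  ⊢ (p0 ⅋ p0⊥)
      [Ax]  ⊢ p0, p0⊥

Result: YES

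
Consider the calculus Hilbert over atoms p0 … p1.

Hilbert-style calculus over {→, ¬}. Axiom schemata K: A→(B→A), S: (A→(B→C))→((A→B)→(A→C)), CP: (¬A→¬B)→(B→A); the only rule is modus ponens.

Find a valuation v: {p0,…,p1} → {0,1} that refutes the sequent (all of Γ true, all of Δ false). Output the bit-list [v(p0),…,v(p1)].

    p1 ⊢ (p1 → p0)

Enumerate valuations to refute Γ ⊢ Δ:
  v=00: Γ:[p1=F] Δ:[(p1 → p0)=T] refutes=False
  v=01: Γ:[p1=T] Δ:[(p1 → p0)=F] refutes=True  ← countermodel

Result: [0, 1]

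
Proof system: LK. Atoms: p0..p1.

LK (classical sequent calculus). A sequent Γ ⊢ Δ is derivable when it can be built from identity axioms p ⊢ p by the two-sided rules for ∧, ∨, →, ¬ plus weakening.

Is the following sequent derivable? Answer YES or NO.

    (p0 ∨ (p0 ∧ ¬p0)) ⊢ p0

Derivation (root first):
[∨L] (p0 ∨ (p0 ∧ ¬p0)) ⊢ p0
  [WR] p0 ⊢ p0, p0
    [Ax] p0 ⊢ p0
  [∧L] (p0 ∧ ¬p0) ⊢ 
    [¬L] p0, ¬p0 ⊢ 
      [Ax] p0 ⊢ p0

Result: YES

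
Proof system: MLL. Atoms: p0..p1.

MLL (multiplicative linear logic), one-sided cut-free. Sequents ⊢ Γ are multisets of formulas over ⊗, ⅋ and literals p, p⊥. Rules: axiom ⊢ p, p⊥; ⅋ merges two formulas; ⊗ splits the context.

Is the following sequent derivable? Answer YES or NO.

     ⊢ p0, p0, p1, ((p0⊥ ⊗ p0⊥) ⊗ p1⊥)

Proof tree:
[⊗]  ⊢ p0, p0, p1, ((p0⊥ ⊗ p0⊥) ⊗ p1⊥)
  [⊗]  ⊢ p0, p0, (p0⊥ ⊗ p0⊥)
    [Ax]  ⊢ p0, p0⊥
    [Ax]  ⊢ p0, p0⊥
  [Ax]  ⊢ p1, p1⊥

Result: YES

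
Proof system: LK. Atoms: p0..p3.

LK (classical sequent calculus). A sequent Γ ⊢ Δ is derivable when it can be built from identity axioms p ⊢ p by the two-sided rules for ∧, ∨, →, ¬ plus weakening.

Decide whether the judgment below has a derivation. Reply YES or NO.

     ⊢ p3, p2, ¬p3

Derivation (root first):
[¬R]  ⊢ p3, p2, ¬p3
  [WR] p3 ⊢ p3, p2
    [Ax] p3 ⊢ p3

Result: YES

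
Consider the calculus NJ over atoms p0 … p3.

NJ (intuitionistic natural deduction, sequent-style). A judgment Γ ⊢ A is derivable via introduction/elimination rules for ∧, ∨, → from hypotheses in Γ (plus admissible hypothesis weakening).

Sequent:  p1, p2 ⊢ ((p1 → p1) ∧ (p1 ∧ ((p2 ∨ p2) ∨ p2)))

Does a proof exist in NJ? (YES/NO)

Derivation trace:
[∧I] p1, p2 ⊢ ((p1 → p1) ∧ (p1 ∧ ((p2 ∨ p2) ∨ p2)))
  [→I]  ⊢ (p1 → p1)
    [Ax] p1 ⊢ p1
  [∧I] p1, p2 ⊢ (p1 ∧ ((p2 ∨ p2) ∨ p2))
    [Ax] p1 ⊢ p1
    [∨I₁] p2 ⊢ ((p2 ∨ p2) ∨ p2)
      [∨I₁] p2 ⊢ (p2 ∨ p2)
        [Ax] p2 ⊢ p2

Result: YES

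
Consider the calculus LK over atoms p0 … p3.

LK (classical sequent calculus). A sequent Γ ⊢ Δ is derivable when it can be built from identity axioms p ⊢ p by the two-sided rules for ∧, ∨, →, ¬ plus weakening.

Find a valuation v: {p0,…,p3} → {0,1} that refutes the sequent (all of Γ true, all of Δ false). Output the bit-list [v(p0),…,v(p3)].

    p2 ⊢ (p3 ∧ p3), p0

Search for a countermodel by truth-table:
  v=0000: Γ:[p2=F] Δ:[(p3 ∧ p3)=F, p0=F] refutes=False
  v=0001: Γ:[p2=F] Δ:[(p3 ∧ p3)=T, p0=F] refutes=False
  v=0010: Γ:[p2=T] Δ:[(p3 ∧ p3)=F, p0=F] refutes=True  ← countermodel

Result: [0, 0, 1, 0]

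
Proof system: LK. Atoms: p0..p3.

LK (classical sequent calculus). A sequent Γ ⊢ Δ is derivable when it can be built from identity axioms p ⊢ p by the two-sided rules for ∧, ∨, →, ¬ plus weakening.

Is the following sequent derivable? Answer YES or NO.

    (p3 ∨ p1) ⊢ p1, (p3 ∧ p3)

Proof tree:
[∨L] (p3 ∨ p1) ⊢ p1, (p3 ∧ p3)
  [∧R] p3 ⊢ (p3 ∧ p3)
    [Ax] p3 ⊢ p3
    [Ax] p3 ⊢ p3
  [Ax] p1 ⊢ p1

Result: YES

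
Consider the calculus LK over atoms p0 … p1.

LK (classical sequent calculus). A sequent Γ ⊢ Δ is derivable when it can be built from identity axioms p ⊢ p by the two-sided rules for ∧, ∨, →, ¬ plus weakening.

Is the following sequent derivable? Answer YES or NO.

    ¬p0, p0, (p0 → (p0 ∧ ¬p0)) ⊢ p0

Proof tree:
[→L] ¬p0, p0, (p0 → (p0 ∧ ¬p0)) ⊢ p0
  [WR] p0, ¬p0 ⊢ p0
    [¬L] p0, ¬p0 ⊢ 
      [Ax] p0 ⊢ p0
  [∧L] (p0 ∧ ¬p0) ⊢ p0
    [WR] p0, ¬p0 ⊢ p0
      [¬L] p0, ¬p0 ⊢ 
        [Ax] p0 ⊢ p0

Result: YES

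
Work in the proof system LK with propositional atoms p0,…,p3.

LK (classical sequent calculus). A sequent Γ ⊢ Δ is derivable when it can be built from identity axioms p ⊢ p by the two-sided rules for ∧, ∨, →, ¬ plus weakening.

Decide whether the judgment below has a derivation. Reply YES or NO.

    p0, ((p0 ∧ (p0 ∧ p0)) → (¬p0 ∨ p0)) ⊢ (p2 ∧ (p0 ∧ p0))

Enumerate valuations to refute Γ ⊢ Δ:
  v=0000: Γ:[p0=F, ((p0 ∧ (p0 ∧ p0)) → (¬p0 ∨ p0))=T] Δ:[(p2 ∧ (p0 ∧ p0))=F] refutes=False
  v=0001: Γ:[p0=F, ((p0 ∧ (p0 ∧ p0)) → (¬p0 ∨ p0))=T] Δ:[(p2 ∧ (p0 ∧ p0))=F] refutes=False
  v=0010: Γ:[p0=F, ((p0 ∧ (p0 ∧ p0)) → (¬p0 ∨ p0))=T] Δ:[(p2 ∧ (p0 ∧ p0))=F] refutes=False
  v=0011: Γ:[p0=F, ((p0 ∧ (p0 ∧ p0)) → (¬p0 ∨ p0))=T] Δ:[(p2 ∧ (p0 ∧ p0))=F] refutes=False
  v=0100: Γ:[p0=F, ((p0 ∧ (p0 ∧ p0)) → (¬p0 ∨ p0))=T] Δ:[(p2 ∧ (p0 ∧ p0))=F] refutes=False
  v=0101: Γ:[p0=F, ((p0 ∧ (p0 ∧ p0)) → (¬p0 ∨ p0))=T] Δ:[(p2 ∧ (p0 ∧ p0))=F] refutes=False
  v=0110: Γ:[p0=F, ((p0 ∧ (p0 ∧ p0)) → (¬p0 ∨ p0))=T] Δ:[(p2 ∧ (p0 ∧ p0))=F] refutes=False
  v=0111: Γ:[p0=F, ((p0 ∧ (p0 ∧ p0)) → (¬p0 ∨ p0))=T] Δ:[(p2 ∧ (p0 ∧ p0))=F] refutes=False
  v=1000: Γ:[p0=T, ((p0 ∧ (p0 ∧ p0)) → (¬p0 ∨ p0))=T] Δ:[(p2 ∧ (p0 ∧ p0))=F] refutes=True  ← countermodel

Result: NO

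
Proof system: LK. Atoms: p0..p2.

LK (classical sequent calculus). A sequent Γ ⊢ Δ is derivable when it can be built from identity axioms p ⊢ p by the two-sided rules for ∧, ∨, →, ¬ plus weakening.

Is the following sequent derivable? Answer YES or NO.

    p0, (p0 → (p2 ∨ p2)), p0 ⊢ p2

Proof tree:
[WL] p0, (p0 → (p2 ∨ p2)), p0 ⊢ p2
  [→L] p0, (p0 → (p2 ∨ p2)) ⊢ p2
    [Ax] p0 ⊢ p0
    [∨L] (p2 ∨ p2) ⊢ p2
      [Ax] p2 ⊢ p2
      [Ax] p2 ⊢ p2

Result: YES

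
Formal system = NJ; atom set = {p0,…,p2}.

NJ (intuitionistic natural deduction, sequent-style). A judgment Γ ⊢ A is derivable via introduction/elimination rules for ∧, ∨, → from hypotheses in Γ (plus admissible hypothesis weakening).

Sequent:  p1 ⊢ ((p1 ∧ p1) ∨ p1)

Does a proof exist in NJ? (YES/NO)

Derivation trace:
[∨I₁] p1 ⊢ ((p1 ∧ p1) ∨ p1)
  [∧I] p1 ⊢ (p1 ∧ p1)
    [Ax] p1 ⊢ p1
    [Ax] p1 ⊢ p1

Result: YES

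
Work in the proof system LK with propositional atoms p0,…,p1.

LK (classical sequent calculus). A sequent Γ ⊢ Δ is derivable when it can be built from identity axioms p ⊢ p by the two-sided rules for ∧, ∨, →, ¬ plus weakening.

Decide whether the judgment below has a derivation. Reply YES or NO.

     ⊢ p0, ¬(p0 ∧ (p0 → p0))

Derivation (root first):
[¬R]  ⊢ p0, ¬(p0 ∧ (p0 → p0))
  [∧L] (p0 ∧ (p0 → p0)) ⊢ p0
    [→L] p0, (p0 → p0) ⊢ p0
      [Ax] p0 ⊢ p0
      [Ax] p0 ⊢ p0

Result: YES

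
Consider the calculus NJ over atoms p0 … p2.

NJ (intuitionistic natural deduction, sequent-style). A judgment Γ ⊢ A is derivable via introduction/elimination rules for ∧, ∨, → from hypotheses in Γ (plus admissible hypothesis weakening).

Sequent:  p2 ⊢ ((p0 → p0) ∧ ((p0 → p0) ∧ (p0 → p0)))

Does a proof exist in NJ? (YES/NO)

Derivation (root first):
[Wk] p2 ⊢ ((p0 → p0) ∧ ((p0 → p0) ∧ (p0 → p0)))
  [∧I]  ⊢ ((p0 → p0) ∧ ((p0 → p0) ∧ (p0 → p0)))
    [→I]  ⊢ (p0 → p0)
      [Ax] p0 ⊢ p0
    [∧I]  ⊢ ((p0 → p0) ∧ (p0 → p0))
      [→I]  ⊢ (p0 → p0)
        [Ax] p0 ⊢ p0
      [→I]  ⊢ (p0 → p0)
        [Ax] p0 ⊢ p0

Result: YES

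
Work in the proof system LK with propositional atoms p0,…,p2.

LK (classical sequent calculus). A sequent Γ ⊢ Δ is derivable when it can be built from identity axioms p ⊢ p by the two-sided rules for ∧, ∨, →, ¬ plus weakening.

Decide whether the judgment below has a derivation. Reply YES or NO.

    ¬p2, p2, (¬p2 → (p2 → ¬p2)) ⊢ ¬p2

Derivation trace:
[→L] ¬p2, p2, (¬p2 → (p2 → ¬p2)) ⊢ ¬p2
  [¬L] ¬p2 ⊢ ¬p2
    [¬R]  ⊢ p2, ¬p2
      [Ax] p2 ⊢ p2
  [→L] p2, (p2 → ¬p2) ⊢ ¬p2
    [Ax] p2 ⊢ p2
    [¬L] ¬p2 ⊢ ¬p2
      [¬R]  ⊢ p2, ¬p2
        [Ax] p2 ⊢ p2

Result: YES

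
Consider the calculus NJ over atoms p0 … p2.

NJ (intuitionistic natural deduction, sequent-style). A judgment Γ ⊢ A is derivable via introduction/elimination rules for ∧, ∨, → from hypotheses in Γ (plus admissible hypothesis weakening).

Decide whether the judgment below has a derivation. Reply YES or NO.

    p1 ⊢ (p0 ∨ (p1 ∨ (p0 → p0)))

Derivation trace:
[∨I₂] p1 ⊢ (p0 ∨ (p1 ∨ (p0 → p0)))
  [Wk] p1 ⊢ (p1 ∨ (p0 → p0))
    [∨I₂]  ⊢ (p1 ∨ (p0 → p0))
      [→I]  ⊢ (p0 → p0)
        [Ax] p0 ⊢ p0

Result: YES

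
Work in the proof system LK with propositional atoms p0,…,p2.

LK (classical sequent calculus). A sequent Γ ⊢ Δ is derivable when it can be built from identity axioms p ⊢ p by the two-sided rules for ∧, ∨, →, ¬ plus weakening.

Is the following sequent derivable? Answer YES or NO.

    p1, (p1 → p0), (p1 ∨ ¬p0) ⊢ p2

Truth-table refutation:
  v=000: Γ:[p1=F, (p1 → p0)=T, (p1 ∨ ¬p0)=T] Δ:[p2=F] refutes=False
  v=001: Γ:[p1=F, (p1 → p0)=T, (p1 ∨ ¬p0)=T] Δ:[p2=T] refutes=False
  v=010: Γ:[p1=T, (p1 → p0)=F, (p1 ∨ ¬p0)=T] Δ:[p2=F] refutes=False
  v=011: Γ:[p1=T, (p1 → p0)=F, (p1 ∨ ¬p0)=T] Δ:[p2=T] refutes=False
  v=100: Γ:[p1=F, (p1 → p0)=T, (p1 ∨ ¬p0)=F] Δ:[p2=F] refutes=False
  v=101: Γ:[p1=F, (p1 → p0)=T, (p1 ∨ ¬p0)=F] Δ:[p2=T] refutes=False
  v=110: Γ:[p1=T, (p1 → p0)=T, (p1 ∨ ¬p0)=T] Δ:[p2=F] refutes=True  ← countermodel

Result: NO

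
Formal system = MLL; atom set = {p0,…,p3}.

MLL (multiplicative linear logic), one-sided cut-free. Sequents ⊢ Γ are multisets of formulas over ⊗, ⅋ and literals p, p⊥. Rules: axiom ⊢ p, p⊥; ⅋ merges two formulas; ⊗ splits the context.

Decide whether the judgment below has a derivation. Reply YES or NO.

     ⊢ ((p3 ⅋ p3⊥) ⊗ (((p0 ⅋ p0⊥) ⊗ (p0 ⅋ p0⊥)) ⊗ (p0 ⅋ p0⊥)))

Derivation (root first):
[⊗]  ⊢ ((p3 ⅋ p3⊥) ⊗ (((p0 ⅋ p0⊥) ⊗ (p0 ⅋ p0⊥)) ⊗ (p0 ⅋ p0⊥)))
  [⅋]  ⊢ (p3 ⅋ p3⊥)
    [Ax]  ⊢ p3, p3⊥
  [⊗]  ⊢ (((p0 ⅋ p0⊥) ⊗ (p0 ⅋ p0⊥)) ⊗ (p0 ⅋ p0⊥))
    [⊗]  ⊢ ((p0 ⅋ p0⊥) ⊗ (p0 ⅋ p0⊥))
      [⅋]  ⊢ (p0 ⅋ p0⊥)
        [Ax]  ⊢ p0, p0⊥
      [⅋]  ⊢ (p0 ⅋ p0⊥)
        [Ax]  ⊢ p0, p0⊥
    [⅋]  ⊢ (p0 ⅋ p0⊥)
      [Ax]  ⊢ p0, p0⊥

Result: YES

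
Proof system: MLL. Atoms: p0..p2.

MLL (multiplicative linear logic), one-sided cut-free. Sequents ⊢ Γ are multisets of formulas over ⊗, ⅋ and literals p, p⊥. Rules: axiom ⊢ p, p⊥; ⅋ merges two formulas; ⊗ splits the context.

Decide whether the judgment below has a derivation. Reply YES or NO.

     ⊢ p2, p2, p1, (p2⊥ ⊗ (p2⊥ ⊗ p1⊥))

Derivation (root first):
[⊗]  ⊢ p2, p2, p1, (p2⊥ ⊗ (p2⊥ ⊗ p1⊥))
  [Ax]  ⊢ p2, p2⊥
  [⊗]  ⊢ p2, p1, (p2⊥ ⊗ p1⊥)
    [Ax]  ⊢ p2, p2⊥
    [Ax]  ⊢ p1, p1⊥

Result: YES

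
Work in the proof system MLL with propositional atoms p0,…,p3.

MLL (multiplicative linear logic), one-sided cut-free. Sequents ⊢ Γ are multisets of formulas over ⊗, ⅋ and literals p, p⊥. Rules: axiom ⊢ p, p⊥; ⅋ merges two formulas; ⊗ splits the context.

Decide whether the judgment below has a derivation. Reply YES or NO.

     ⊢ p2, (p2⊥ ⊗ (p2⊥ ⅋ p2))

Proof tree:
[⊗]  ⊢ p2, (p2⊥ ⊗ (p2⊥ ⅋ p2))
  [Ax]  ⊢ p2, p2⊥
  [⅋]  ⊢ (p2⊥ ⅋ p2)
    [Ax]  ⊢ p2, p2⊥

Result: YES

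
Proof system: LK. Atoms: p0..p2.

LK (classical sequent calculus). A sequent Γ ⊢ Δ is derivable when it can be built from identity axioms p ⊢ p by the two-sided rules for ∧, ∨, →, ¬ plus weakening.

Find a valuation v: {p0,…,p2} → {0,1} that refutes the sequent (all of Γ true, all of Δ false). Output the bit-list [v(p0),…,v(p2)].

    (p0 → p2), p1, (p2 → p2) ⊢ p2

Truth-table refutation:
  v=000: Γ:[(p0 → p2)=T, p1=F, (p2 → p2)=T] Δ:[p2=F] refutes=False
  v=001: Γ:[(p0 → p2)=T, p1=F, (p2 → p2)=T] Δ:[p2=T] refutes=False
  v=010: Γ:[(p0 → p2)=T, p1=T, (p2 → p2)=T] Δ:[p2=F] refutes=True  ← countermodel

Result: [0, 1, 0]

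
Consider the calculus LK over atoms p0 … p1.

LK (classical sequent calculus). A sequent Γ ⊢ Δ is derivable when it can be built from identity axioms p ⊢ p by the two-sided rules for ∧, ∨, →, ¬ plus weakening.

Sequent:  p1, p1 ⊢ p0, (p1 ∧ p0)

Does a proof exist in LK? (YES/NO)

Search for a countermodel by truth-table:
  v=00: Γ:[p1=F, p1=F] Δ:[p0=F, (p1 ∧ p0)=F] refutes=False
  v=01: Γ:[p1=T, p1=T] Δ:[p0=F, (p1 ∧ p0)=F] refutes=True  ← countermodel

Result: NO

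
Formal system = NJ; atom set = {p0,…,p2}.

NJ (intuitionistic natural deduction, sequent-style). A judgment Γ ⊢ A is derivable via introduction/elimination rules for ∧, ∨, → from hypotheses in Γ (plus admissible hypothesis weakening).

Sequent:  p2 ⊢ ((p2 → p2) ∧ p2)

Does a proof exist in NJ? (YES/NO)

Derivation trace:
[∧I] p2 ⊢ ((p2 → p2) ∧ p2)
  [→I]  ⊢ (p2 → p2)
    [Ax] p2 ⊢ p2
  [Ax] p2 ⊢ p2

Result: YES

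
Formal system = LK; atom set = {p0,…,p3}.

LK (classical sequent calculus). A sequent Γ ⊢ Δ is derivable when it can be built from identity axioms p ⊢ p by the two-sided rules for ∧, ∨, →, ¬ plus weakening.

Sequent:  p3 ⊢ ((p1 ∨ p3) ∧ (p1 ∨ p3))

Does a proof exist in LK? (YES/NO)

Derivation (root first):
[∧R] p3 ⊢ ((p1 ∨ p3) ∧ (p1 ∨ p3))
  [∨R] p3 ⊢ (p1 ∨ p3)
    [WR] p3 ⊢ p3, p1
      [Ax] p3 ⊢ p3
  [∨R] p3 ⊢ (p1 ∨ p3)
    [WR] p3 ⊢ p3, p1
      [Ax] p3 ⊢ p3

Result: YES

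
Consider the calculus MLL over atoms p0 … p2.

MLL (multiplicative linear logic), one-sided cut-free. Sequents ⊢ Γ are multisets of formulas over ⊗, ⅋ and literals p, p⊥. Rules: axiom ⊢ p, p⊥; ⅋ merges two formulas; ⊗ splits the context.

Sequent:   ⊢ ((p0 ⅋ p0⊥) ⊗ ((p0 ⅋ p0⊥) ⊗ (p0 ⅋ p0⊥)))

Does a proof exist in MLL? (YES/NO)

Derivation trace:
[⊗]  ⊢ ((p0 ⅋ p0⊥) ⊗ ((p0 ⅋ p0⊥) ⊗ (p0 ⅋ p0⊥)))
  [⅋]  ⊢ (p0 ⅋ p0⊥)
    [Ax]  ⊢ p0, p0⊥
  [⊗]  ⊢ ((p0 ⅋ p0⊥) ⊗ (p0 ⅋ p0⊥))
    [⅋]  ⊢ (p0 ⅋ p0⊥)
      [Ax]  ⊢ p0, p0⊥
    [⅋]  ⊢ (p0 ⅋ p0⊥)
      [Ax]  ⊢ p0, p0⊥

Result: YES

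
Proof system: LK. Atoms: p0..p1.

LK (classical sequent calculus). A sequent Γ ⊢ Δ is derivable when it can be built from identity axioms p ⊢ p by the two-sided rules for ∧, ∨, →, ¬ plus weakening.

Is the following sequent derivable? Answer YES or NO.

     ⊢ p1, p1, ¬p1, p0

Proof tree:
[WR]  ⊢ p1, p1, ¬p1, p0
  [¬R]  ⊢ p1, p1, ¬p1
    [WR] p1 ⊢ p1, p1
      [Ax] p1 ⊢ p1

Result: YES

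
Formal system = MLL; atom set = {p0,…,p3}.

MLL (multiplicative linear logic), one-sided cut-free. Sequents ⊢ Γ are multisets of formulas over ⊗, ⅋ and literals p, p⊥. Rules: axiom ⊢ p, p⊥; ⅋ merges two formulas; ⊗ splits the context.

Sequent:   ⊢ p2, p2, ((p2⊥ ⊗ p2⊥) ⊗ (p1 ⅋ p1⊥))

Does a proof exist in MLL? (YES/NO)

Proof tree:
[⊗]  ⊢ p2, p2, ((p2⊥ ⊗ p2⊥) ⊗ (p1 ⅋ p1⊥))
  [⊗]  ⊢ p2, p2, (p2⊥ ⊗ p2⊥)
    [Ax]  ⊢ p2, p2⊥
    [Ax]  ⊢ p2, p2⊥
  [⅋]  ⊢ (p1 ⅋ p1⊥)
    [Ax]  ⊢ p1, p1⊥

Result: YES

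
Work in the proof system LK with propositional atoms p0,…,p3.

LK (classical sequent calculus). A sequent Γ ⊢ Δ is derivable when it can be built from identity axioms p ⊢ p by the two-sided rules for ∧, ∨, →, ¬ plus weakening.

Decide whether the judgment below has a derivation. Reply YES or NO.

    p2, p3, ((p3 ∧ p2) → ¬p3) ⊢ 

Proof tree:
[→L] p2, p3, ((p3 ∧ p2) → ¬p3) ⊢ 
  [∧R] p2, p3 ⊢ (p3 ∧ p2)
    [Ax] p3 ⊢ p3
    [Ax] p2 ⊢ p2
  [¬L] p3, ¬p3 ⊢ 
    [Ax] p3 ⊢ p3

Result: YES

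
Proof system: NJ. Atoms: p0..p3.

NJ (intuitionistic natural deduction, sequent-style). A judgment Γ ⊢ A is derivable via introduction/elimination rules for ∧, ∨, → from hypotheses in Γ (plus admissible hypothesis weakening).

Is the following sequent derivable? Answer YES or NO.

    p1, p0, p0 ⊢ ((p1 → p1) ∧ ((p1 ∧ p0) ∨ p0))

Proof tree:
[Wk] p1, p0, p0 ⊢ ((p1 → p1) ∧ ((p1 ∧ p0) ∨ p0))
  [∧I] p1, p0 ⊢ ((p1 → p1) ∧ ((p1 ∧ p0) ∨ p0))
    [→I]  ⊢ (p1 → p1)
      [Ax] p1 ⊢ p1
    [∨I₁] p1, p0 ⊢ ((p1 ∧ p0) ∨ p0)
      [∧I] p1, p0 ⊢ (p1 ∧ p0)
        [Ax] p1 ⊢ p1
        [Ax] p0 ⊢ p0

Result: YES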